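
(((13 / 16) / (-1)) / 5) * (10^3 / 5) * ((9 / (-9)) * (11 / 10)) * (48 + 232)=10010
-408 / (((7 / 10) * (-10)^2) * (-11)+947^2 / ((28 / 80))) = -476 / 2988465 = -0.00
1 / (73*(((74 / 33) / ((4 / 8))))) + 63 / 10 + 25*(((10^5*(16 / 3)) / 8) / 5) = 54021021473 / 162060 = 333339.64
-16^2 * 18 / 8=-576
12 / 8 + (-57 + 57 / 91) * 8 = -81807 / 182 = -449.49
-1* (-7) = 7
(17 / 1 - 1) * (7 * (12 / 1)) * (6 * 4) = 32256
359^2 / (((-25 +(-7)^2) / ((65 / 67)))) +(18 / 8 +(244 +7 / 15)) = 14623309 / 2680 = 5456.46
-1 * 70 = -70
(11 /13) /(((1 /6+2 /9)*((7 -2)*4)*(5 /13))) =99 /350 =0.28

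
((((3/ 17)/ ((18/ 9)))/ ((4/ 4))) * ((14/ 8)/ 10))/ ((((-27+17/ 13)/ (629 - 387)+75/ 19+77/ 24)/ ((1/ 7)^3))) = 268983/ 42121036510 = 0.00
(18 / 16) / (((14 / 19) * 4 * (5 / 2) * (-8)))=-171 / 8960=-0.02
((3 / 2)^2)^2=5.06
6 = 6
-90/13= -6.92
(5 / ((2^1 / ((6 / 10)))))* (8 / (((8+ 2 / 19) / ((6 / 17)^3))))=24624 / 378301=0.07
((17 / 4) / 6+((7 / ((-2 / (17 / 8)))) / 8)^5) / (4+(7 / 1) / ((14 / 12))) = 284766847 / 206158430208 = 0.00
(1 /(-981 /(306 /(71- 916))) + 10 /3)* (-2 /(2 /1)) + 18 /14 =-3961229 /1934205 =-2.05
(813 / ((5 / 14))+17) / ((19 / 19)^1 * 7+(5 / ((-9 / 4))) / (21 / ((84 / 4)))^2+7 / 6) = 206406 / 535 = 385.81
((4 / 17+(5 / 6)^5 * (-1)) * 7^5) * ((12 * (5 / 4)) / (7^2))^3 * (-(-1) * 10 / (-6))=13763125 / 102816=133.86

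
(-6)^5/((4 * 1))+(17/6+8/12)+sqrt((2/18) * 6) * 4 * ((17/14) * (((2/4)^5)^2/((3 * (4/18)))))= -3881/2+17 * sqrt(6)/7168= -1940.49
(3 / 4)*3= 9 / 4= 2.25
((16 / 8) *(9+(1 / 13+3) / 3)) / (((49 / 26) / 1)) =1564 / 147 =10.64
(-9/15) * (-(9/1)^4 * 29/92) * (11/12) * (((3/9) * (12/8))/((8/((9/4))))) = 18836631/117760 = 159.96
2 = 2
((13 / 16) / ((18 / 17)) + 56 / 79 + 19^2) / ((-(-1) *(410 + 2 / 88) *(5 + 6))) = 8247059 / 102617208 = 0.08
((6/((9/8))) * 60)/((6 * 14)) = 80/21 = 3.81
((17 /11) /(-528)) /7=-17 /40656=-0.00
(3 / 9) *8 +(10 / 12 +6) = 19 / 2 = 9.50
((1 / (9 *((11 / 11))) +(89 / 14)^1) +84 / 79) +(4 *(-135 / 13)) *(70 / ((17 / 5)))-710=-3426619991 / 2199834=-1557.67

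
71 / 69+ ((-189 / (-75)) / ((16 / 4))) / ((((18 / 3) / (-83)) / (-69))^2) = 15841717907 / 27600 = 573975.29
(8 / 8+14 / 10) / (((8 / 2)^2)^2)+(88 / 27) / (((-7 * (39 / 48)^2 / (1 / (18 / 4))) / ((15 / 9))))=-69502379 / 275970240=-0.25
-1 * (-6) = 6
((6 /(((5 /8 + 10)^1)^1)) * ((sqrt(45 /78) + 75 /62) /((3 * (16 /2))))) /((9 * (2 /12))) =2 * sqrt(390) /3315 + 10 /527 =0.03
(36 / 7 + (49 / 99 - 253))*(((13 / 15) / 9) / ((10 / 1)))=-1114243 / 467775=-2.38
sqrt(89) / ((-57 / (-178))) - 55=-55 + 178 * sqrt(89) / 57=-25.54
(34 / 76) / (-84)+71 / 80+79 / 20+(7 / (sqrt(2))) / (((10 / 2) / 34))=38.49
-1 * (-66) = 66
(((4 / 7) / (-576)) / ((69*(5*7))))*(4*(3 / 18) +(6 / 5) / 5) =-17 / 45643500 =-0.00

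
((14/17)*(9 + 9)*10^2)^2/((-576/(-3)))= 3307500/289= 11444.64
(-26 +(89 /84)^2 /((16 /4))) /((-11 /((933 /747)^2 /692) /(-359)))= -25205412998617 /13320362297088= -1.89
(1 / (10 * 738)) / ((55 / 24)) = 2 / 33825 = 0.00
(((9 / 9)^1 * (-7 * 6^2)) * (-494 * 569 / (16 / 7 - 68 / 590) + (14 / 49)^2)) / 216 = 14220834491 / 94122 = 151089.38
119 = 119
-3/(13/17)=-51/13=-3.92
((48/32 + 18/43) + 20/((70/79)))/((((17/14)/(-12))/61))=-10791876/731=-14763.17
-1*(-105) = 105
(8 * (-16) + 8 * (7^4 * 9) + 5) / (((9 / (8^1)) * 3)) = 51184.89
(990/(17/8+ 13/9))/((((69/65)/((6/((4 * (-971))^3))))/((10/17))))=-1447875/91995708923557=-0.00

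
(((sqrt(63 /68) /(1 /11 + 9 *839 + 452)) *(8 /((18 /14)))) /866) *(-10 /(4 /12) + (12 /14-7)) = -2783 *sqrt(119) /972027411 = -0.00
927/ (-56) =-927/ 56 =-16.55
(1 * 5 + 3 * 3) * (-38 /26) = -266 /13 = -20.46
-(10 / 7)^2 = -100 / 49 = -2.04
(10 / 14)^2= 25 / 49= 0.51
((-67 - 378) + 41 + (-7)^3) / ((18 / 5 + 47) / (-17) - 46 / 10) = 63495 / 644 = 98.59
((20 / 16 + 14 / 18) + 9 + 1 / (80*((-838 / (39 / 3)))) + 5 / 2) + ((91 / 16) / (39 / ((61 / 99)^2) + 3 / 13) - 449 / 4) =-4941409453031 / 50081595120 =-98.67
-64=-64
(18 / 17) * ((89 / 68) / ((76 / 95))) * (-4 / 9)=-445 / 578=-0.77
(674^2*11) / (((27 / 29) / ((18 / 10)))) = 9660936.27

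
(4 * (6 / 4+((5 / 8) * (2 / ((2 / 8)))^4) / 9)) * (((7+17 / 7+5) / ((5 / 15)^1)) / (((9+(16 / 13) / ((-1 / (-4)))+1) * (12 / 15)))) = 33790055 / 8148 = 4147.04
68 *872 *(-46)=-2727616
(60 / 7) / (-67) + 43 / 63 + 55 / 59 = 1.49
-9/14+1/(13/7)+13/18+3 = 2963/819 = 3.62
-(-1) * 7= 7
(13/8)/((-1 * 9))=-13/72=-0.18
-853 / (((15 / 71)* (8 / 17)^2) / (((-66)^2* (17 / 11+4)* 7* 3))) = -739891933011 / 80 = -9248649162.64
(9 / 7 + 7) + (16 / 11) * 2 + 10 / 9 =8528 / 693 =12.31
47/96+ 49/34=3151/1632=1.93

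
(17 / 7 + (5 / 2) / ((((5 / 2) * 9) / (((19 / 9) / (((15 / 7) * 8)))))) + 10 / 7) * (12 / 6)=263371 / 34020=7.74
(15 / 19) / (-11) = -15 / 209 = -0.07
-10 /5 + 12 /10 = -4 /5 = -0.80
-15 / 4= -3.75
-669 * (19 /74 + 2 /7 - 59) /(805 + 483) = 20257989 /667184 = 30.36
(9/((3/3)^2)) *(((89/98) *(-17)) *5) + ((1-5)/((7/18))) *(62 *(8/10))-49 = -614419/490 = -1253.92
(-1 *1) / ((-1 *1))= 1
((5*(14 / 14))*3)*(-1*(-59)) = 885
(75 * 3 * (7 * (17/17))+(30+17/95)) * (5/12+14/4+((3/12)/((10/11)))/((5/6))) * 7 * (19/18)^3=61366554977/1093500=56119.39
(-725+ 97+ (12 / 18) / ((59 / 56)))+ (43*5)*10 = 1522.63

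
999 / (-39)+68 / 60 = -4774 / 195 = -24.48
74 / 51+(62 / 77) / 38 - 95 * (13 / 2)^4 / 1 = -202445322347 / 1193808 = -169579.47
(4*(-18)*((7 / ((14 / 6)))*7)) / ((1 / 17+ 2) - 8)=25704 / 101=254.50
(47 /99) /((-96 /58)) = -1363 /4752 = -0.29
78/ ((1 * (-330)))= -13/ 55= -0.24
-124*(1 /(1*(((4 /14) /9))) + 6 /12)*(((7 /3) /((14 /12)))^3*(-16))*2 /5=203161.60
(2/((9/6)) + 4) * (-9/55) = -48/55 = -0.87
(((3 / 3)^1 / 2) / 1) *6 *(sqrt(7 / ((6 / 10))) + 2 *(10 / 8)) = 15 / 2 + sqrt(105) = 17.75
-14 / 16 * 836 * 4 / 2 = -1463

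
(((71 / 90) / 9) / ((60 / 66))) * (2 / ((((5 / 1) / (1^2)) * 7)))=781 / 141750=0.01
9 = 9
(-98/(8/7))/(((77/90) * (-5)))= 441/22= 20.05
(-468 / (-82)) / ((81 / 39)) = 338 / 123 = 2.75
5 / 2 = 2.50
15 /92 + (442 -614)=-15809 /92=-171.84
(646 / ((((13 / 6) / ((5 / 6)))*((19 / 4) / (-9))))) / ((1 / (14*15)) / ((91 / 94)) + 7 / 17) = -19117350 / 16921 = -1129.80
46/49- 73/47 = -1415/2303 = -0.61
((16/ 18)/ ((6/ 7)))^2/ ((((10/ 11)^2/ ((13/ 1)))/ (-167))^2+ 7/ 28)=216404576804416/ 50305812479649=4.30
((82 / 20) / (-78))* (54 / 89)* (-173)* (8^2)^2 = 130738176 / 5785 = 22599.51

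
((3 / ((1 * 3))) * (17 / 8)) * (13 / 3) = 221 / 24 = 9.21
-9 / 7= -1.29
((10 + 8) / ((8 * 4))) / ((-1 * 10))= -9 / 160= -0.06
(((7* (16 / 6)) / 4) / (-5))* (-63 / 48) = 49 / 40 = 1.22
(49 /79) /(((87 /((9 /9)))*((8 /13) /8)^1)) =637 /6873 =0.09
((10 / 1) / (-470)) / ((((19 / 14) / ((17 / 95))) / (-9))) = 2142 / 84835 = 0.03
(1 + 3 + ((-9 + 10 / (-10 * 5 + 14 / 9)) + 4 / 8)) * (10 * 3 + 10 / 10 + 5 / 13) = -209304 / 1417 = -147.71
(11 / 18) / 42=11 / 756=0.01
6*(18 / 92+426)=58815 / 23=2557.17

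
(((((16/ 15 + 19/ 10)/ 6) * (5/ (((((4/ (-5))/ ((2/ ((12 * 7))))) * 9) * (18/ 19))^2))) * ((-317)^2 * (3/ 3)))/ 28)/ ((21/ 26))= 1049298601325/ 7839681583104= 0.13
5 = 5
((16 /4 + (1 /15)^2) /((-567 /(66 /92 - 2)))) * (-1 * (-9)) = 53159 /652050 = 0.08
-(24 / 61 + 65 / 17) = -4.22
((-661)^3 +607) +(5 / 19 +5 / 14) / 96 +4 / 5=-12291505611117 / 42560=-288804173.19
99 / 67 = 1.48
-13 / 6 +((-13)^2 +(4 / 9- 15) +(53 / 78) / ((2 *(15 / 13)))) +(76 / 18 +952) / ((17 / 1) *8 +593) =20192647 / 131220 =153.88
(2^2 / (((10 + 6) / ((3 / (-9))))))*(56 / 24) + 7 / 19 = 119 / 684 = 0.17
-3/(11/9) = -27/11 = -2.45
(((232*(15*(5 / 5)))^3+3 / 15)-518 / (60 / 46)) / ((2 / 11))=3476895807253 / 15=231793053816.87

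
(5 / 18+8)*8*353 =210388 / 9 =23376.44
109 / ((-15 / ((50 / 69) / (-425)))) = 218 / 17595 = 0.01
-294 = -294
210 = 210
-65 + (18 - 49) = -96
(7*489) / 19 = 3423 / 19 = 180.16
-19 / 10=-1.90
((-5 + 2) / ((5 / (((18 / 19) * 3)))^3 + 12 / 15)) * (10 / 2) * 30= -354294000 / 4916731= -72.06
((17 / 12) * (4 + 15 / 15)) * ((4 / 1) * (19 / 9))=1615 / 27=59.81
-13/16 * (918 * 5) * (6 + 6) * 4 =-179010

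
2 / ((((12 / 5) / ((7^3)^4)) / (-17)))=-1176509412085 / 6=-196084902014.17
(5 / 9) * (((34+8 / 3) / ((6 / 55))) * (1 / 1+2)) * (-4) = -60500 / 27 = -2240.74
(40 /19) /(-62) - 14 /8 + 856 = 854.22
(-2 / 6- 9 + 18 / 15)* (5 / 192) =-61 / 288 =-0.21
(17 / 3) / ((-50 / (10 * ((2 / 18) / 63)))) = -17 / 8505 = -0.00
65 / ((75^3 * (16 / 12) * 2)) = 13 / 225000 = 0.00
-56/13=-4.31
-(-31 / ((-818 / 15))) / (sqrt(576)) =-155 / 6544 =-0.02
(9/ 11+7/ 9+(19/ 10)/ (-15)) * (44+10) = 21819/ 275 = 79.34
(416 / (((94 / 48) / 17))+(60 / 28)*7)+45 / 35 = 1193454 / 329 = 3627.52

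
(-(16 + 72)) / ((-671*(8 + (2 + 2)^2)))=1 / 183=0.01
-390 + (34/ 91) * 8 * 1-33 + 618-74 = 11283/ 91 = 123.99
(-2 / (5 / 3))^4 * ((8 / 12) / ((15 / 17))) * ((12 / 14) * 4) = 117504 / 21875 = 5.37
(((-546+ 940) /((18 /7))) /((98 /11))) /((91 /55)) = 119185 /11466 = 10.39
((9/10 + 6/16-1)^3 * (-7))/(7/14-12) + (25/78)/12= 3390089/86112000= 0.04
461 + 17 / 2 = 939 / 2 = 469.50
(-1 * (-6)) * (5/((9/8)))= 80/3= 26.67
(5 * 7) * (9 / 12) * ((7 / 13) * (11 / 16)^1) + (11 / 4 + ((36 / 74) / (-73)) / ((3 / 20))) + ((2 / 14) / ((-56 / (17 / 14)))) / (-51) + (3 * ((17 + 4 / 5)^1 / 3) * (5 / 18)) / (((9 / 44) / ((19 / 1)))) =29450962418195 / 62434846656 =471.71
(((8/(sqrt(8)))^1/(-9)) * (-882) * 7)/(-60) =-343 * sqrt(2)/15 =-32.34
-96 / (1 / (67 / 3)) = -2144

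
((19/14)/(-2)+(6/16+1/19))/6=-89/2128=-0.04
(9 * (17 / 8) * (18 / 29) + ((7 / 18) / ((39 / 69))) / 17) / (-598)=-2748191 / 137972952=-0.02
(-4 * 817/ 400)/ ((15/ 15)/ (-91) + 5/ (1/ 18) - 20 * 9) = 74347/ 819100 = 0.09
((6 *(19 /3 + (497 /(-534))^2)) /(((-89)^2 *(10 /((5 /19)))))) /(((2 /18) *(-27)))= -2052997 /42915692844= -0.00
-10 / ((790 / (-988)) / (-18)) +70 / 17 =-296798 / 1343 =-221.00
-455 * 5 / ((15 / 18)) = -2730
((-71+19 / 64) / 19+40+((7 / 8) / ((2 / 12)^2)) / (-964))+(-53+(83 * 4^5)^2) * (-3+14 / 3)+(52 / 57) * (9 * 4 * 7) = 12039400284.47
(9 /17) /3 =3 /17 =0.18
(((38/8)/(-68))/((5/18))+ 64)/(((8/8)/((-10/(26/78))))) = -130047/68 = -1912.46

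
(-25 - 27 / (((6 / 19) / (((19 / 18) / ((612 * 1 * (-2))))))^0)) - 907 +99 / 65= -62236 / 65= -957.48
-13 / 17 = -0.76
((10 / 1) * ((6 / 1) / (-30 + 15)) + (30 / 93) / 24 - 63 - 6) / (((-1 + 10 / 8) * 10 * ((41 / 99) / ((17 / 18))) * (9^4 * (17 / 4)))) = -298661 / 125085465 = -0.00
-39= -39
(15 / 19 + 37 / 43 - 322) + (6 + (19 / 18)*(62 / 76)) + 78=-235.49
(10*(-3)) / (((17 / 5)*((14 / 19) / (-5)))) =7125 / 119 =59.87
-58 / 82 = -29 / 41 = -0.71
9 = 9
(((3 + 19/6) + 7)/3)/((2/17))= 1343/36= 37.31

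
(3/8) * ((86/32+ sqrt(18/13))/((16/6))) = 27 * sqrt(26)/832+ 387/1024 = 0.54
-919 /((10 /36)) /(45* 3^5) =-1838 /6075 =-0.30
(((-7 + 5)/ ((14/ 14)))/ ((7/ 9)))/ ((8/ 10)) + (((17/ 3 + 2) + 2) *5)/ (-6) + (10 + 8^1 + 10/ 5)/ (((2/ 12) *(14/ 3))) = 130/ 9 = 14.44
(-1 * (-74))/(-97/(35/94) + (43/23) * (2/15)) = -17871/62854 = -0.28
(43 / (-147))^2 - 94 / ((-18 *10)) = 14593 / 24010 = 0.61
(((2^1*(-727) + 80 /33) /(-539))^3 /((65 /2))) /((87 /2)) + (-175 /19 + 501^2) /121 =1254213186764841020668 /604636450973890335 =2074.33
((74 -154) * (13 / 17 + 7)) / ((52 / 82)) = -216480 / 221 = -979.55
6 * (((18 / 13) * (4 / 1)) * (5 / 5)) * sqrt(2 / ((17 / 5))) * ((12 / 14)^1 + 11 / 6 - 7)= -13032 * sqrt(170) / 1547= -109.84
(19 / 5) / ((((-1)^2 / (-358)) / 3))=-20406 / 5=-4081.20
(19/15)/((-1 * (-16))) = 19/240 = 0.08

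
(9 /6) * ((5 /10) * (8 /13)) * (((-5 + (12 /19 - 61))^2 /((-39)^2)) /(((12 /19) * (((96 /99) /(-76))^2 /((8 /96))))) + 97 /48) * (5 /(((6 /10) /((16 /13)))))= 7394796025 /685464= 10788.02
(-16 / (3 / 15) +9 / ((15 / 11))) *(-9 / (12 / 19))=20919 / 20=1045.95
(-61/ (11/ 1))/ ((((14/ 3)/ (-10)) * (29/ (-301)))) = -39345/ 319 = -123.34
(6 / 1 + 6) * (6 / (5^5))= 72 / 3125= 0.02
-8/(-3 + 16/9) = 72/11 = 6.55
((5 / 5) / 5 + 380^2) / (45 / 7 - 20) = -5054007 / 475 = -10640.01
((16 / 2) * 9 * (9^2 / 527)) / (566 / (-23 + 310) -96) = -836892 / 7110811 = -0.12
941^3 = 833237621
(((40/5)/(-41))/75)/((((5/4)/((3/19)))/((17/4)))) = -0.00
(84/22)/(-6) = -7/11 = -0.64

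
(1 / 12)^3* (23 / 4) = 23 / 6912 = 0.00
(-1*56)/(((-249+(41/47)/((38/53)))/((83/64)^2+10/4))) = 107073379/113290496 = 0.95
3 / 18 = 1 / 6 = 0.17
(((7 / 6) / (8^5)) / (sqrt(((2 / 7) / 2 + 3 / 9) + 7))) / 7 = sqrt(3297) / 30867456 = 0.00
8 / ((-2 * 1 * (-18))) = 2 / 9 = 0.22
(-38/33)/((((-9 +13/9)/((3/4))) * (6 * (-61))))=-57/182512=-0.00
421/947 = 0.44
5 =5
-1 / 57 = -0.02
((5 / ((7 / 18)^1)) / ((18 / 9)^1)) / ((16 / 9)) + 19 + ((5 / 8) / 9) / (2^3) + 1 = 95255 / 4032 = 23.62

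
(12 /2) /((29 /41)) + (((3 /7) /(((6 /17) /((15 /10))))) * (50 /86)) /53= 15734727 /1850548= 8.50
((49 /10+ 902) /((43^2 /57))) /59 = 516933 /1090910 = 0.47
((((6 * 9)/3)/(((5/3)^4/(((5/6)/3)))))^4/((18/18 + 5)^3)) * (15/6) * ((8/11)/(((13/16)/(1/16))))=1594323/13964843750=0.00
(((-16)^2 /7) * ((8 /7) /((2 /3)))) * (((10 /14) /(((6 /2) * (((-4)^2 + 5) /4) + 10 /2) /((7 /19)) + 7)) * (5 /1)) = 3.54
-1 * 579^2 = -335241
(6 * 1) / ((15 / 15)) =6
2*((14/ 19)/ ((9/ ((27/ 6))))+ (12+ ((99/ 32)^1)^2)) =426859/ 9728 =43.88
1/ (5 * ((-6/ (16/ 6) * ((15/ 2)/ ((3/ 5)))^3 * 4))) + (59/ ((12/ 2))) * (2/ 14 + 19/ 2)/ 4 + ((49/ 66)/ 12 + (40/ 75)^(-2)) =10503893189/ 385000000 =27.28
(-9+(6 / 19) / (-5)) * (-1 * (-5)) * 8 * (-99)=681912 / 19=35890.11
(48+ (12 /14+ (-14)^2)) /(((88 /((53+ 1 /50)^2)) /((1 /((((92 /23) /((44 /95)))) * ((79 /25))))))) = 6022825457 /21014000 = 286.61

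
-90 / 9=-10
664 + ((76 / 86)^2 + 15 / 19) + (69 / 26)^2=15973595471 / 23748556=672.61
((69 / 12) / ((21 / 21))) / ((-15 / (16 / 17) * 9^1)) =-0.04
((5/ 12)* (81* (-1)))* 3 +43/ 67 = -26963/ 268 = -100.61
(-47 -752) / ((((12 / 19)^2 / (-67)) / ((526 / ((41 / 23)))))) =116899423237 / 2952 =39600075.62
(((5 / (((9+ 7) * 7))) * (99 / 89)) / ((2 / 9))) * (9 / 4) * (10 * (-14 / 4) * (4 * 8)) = -200475 / 356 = -563.13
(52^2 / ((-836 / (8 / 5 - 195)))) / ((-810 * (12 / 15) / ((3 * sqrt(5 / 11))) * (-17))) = 163423 * sqrt(55) / 10552410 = 0.11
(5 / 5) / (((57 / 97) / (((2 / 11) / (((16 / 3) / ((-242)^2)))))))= 129107 / 38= 3397.55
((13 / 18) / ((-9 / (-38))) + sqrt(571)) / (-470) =-0.06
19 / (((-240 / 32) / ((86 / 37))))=-3268 / 555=-5.89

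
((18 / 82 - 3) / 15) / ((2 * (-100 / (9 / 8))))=171 / 164000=0.00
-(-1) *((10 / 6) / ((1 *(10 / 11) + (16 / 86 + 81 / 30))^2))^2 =12513666360250000 / 934538283711331209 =0.01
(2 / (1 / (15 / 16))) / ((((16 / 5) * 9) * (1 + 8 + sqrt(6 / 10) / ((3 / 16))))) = 1125 / 122752 -25 * sqrt(15) / 23016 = 0.00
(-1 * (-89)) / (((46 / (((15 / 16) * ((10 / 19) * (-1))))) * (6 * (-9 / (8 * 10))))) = 11125 / 7866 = 1.41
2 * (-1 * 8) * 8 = -128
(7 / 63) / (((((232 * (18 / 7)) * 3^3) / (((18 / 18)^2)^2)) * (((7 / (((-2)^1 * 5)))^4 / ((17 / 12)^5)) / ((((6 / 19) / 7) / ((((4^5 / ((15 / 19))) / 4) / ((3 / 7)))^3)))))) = 110926328125 / 6496729912997180627484672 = 0.00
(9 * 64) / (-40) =-72 / 5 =-14.40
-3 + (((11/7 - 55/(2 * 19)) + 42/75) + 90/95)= -479/350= -1.37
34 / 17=2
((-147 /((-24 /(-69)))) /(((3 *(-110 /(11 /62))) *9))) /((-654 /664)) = -0.03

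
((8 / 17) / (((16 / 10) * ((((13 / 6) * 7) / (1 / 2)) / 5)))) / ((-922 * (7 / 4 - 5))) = 150 / 9271171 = 0.00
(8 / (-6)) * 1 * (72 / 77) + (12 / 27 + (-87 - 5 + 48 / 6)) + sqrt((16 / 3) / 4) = -58768 / 693 + 2 * sqrt(3) / 3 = -83.65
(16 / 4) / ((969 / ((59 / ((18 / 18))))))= 236 / 969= 0.24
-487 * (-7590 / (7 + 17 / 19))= 2341009 / 5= 468201.80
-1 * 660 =-660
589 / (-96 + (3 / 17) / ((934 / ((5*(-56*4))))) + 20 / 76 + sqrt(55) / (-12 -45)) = -6.13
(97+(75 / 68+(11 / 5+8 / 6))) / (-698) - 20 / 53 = -19733657 / 37733880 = -0.52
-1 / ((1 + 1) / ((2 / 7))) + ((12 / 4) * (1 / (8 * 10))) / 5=-0.14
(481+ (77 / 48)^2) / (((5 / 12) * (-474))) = -1114153 / 455040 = -2.45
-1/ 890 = -0.00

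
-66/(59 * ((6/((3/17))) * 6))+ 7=14031/2006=6.99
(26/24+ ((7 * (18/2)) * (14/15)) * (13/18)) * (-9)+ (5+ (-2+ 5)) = -383.95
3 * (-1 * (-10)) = 30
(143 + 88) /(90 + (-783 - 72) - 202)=-231 /967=-0.24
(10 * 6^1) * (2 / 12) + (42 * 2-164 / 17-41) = 737 / 17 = 43.35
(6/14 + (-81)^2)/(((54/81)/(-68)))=-4684860/7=-669265.71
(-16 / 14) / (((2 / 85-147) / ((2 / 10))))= 136 / 87451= 0.00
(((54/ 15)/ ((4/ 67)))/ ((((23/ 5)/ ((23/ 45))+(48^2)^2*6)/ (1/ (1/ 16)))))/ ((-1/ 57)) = -30552/ 17694725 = -0.00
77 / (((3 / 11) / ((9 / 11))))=231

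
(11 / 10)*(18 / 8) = 99 / 40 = 2.48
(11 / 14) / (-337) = -11 / 4718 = -0.00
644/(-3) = -644/3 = -214.67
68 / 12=17 / 3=5.67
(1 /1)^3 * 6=6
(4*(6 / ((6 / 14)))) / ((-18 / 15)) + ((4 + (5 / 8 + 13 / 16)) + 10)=-1499 / 48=-31.23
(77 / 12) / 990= 7 / 1080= 0.01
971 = 971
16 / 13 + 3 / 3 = 29 / 13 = 2.23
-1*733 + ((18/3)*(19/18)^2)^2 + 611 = -225431/2916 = -77.31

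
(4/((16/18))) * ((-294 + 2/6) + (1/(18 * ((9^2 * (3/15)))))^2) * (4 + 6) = -3121330015/236196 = -13215.00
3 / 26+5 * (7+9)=2083 / 26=80.12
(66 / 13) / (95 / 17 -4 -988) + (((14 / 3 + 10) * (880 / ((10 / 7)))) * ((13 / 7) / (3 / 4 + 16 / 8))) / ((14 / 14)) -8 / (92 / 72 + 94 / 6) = 1216921010506 / 199467255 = 6100.86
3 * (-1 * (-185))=555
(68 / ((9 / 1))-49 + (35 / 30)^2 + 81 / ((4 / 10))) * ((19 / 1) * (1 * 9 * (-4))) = -111093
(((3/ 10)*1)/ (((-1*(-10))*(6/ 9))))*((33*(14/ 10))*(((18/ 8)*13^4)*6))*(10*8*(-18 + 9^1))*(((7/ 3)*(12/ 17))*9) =-8555507628.90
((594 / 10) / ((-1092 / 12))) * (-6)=1782 / 455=3.92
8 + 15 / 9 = 29 / 3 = 9.67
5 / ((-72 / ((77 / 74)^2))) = -29645 / 394272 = -0.08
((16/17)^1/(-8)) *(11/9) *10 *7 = -1540/153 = -10.07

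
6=6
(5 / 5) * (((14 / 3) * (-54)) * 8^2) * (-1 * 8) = 129024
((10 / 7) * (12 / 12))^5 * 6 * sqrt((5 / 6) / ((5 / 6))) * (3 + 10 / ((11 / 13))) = 97800000 / 184877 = 529.00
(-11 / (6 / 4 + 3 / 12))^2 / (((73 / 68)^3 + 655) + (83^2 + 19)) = 608740352 / 116543473417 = 0.01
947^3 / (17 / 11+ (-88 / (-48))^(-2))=102762652883 / 223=460819071.22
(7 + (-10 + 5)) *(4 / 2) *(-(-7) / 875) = 4 / 125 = 0.03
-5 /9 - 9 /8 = -121 /72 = -1.68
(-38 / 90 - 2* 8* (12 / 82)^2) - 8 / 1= -663019 / 75645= -8.76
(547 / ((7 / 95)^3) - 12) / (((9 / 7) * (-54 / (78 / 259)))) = -6096740117 / 1027971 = -5930.85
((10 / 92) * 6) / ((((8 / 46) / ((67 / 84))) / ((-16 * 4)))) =-1340 / 7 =-191.43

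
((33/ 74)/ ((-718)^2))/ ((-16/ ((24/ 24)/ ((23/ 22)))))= -363/ 7019374784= -0.00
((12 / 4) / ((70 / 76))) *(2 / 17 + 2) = 4104 / 595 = 6.90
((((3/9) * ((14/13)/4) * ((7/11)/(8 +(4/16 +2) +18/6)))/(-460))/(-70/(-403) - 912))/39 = 1519/5765001364980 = 0.00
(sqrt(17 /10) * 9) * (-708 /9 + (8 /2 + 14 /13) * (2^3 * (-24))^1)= -61626 * sqrt(170) /65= -12361.61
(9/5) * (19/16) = 171/80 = 2.14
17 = 17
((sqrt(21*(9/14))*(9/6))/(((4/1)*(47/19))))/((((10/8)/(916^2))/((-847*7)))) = -212671119276*sqrt(6)/235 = -2216747767.03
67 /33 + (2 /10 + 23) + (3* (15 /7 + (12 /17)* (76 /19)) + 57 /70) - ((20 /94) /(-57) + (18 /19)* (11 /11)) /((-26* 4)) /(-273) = 103994297813 /2539933110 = 40.94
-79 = -79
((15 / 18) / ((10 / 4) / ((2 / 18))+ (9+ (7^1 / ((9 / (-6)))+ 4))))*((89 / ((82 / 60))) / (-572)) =-1335 / 433862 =-0.00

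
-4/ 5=-0.80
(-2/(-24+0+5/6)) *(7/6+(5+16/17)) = 1450/2363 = 0.61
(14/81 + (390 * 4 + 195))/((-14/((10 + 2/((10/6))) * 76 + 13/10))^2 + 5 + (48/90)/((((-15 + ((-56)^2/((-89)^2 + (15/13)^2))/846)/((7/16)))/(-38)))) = 92390616652728280975/294325899013995174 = 313.91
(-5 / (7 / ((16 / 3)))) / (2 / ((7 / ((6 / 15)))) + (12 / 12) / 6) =-800 / 59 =-13.56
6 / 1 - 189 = -183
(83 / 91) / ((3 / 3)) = 83 / 91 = 0.91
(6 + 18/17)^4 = 207360000/83521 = 2482.73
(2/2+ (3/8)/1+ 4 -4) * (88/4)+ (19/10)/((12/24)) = 681/20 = 34.05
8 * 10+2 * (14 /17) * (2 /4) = 1374 /17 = 80.82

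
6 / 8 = 3 / 4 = 0.75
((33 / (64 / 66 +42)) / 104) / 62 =1089 / 9143264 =0.00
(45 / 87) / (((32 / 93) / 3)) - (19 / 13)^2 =372257 / 156832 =2.37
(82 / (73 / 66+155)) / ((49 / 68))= 368016 / 504847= 0.73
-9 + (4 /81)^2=-59033 /6561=-9.00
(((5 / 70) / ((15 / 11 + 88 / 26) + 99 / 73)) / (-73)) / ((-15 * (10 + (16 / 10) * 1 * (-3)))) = 0.00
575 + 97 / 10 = 5847 / 10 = 584.70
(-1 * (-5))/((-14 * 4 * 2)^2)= 0.00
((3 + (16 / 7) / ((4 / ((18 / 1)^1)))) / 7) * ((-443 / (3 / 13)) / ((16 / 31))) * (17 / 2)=-94084783 / 1568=-60003.05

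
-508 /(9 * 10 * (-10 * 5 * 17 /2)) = 254 /19125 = 0.01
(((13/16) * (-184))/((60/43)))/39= -2.75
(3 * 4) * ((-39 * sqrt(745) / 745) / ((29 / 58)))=-936 * sqrt(745) / 745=-34.29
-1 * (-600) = 600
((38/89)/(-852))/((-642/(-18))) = -19/1352266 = -0.00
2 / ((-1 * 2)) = -1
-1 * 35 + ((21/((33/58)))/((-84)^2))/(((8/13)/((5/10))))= -3104263/88704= -35.00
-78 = -78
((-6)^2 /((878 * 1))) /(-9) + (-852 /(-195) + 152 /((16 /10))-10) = 2550021 /28535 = 89.36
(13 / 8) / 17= 13 / 136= 0.10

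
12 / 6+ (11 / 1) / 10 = 31 / 10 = 3.10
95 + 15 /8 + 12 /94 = 36473 /376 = 97.00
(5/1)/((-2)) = -5/2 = -2.50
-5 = -5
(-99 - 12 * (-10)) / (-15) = -7 / 5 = -1.40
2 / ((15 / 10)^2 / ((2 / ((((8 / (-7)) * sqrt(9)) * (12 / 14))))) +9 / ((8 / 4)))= 196 / 117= 1.68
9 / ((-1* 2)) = -9 / 2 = -4.50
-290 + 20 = -270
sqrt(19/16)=sqrt(19)/4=1.09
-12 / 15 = -4 / 5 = -0.80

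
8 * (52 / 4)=104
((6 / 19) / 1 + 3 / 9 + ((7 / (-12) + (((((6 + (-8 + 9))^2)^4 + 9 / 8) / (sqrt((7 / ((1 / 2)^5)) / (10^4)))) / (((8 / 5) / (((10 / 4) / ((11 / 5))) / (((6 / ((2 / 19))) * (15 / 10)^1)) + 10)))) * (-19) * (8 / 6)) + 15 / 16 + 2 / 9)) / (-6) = -3353 / 16416 + 108580048024375 * sqrt(14) / 399168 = 1017790350.59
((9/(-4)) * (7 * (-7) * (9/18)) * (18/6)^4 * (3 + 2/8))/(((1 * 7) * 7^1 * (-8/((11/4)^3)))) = -12613887/16384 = -769.89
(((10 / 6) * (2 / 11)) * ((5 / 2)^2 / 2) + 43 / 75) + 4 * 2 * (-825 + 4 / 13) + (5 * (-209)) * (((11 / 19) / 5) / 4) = -71066726 / 10725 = -6626.27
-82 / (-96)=41 / 48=0.85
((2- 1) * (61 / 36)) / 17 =61 / 612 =0.10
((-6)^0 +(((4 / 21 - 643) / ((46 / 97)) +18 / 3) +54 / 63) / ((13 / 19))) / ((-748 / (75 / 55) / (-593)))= -6668620045 / 3131128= -2129.78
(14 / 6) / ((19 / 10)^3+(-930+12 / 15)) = -1000 / 395289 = -0.00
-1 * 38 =-38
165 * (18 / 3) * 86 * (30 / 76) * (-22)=-14048100 / 19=-739373.68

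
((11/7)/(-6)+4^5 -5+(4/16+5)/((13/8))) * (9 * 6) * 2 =10043910/91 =110372.64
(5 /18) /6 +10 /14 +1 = 1331 /756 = 1.76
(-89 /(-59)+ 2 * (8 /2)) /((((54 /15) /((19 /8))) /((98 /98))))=17765 /2832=6.27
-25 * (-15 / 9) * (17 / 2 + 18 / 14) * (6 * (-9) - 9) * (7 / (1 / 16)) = -2877000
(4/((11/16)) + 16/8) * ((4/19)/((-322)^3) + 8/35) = 7793303961/4361078645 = 1.79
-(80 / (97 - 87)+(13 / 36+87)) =-3433 / 36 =-95.36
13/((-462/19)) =-247/462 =-0.53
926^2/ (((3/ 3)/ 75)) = 64310700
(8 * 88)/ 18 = 352/ 9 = 39.11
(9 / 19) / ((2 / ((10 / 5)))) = 9 / 19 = 0.47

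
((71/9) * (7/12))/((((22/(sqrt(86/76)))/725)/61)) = 21979825 * sqrt(1634)/90288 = 9840.57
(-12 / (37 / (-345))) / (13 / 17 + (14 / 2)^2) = 3910 / 1739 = 2.25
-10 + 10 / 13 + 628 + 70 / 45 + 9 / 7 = 509099 / 819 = 621.61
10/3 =3.33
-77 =-77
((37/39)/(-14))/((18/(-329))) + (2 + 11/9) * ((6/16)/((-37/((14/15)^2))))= 1571629/1298700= 1.21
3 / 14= 0.21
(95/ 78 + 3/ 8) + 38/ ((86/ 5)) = 51011/ 13416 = 3.80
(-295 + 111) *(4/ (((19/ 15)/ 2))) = -22080/ 19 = -1162.11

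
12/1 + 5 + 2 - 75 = -56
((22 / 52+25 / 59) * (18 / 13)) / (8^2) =11691 / 638144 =0.02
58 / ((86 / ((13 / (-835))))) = -377 / 35905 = -0.01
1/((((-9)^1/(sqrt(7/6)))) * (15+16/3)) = -sqrt(42)/1098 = -0.01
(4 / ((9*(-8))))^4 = 1 / 104976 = 0.00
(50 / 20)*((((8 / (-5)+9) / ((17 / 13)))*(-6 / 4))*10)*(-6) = 21645 / 17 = 1273.24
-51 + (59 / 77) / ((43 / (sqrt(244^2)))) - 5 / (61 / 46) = -10183895 / 201971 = -50.42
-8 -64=-72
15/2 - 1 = 13/2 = 6.50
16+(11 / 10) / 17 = 2731 / 170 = 16.06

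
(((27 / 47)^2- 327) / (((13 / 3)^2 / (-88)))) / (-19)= -571518288 / 7093099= -80.57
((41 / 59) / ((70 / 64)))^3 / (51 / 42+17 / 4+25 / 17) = 153571426304 / 4152480983875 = 0.04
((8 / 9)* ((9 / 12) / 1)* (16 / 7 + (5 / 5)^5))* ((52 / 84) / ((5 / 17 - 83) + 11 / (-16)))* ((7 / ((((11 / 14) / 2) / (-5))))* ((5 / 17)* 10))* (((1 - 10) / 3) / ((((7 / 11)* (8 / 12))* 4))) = -1196000 / 158781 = -7.53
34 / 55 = 0.62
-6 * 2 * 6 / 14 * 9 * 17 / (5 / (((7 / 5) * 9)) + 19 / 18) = -33048 / 61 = -541.77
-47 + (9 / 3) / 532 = -25001 / 532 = -46.99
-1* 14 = -14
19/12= 1.58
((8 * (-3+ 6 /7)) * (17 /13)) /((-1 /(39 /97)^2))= 238680 /65863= 3.62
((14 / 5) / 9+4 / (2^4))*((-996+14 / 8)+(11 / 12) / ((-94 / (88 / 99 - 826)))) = -553.37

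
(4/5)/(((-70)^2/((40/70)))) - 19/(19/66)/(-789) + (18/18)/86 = 92486097/969746750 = 0.10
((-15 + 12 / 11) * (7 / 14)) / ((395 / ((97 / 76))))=-14841 / 660440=-0.02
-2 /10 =-1 /5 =-0.20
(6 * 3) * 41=738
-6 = -6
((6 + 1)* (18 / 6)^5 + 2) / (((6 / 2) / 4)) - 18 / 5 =2267.07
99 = 99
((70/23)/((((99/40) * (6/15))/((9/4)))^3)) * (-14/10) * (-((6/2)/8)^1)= 2296875/122452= 18.76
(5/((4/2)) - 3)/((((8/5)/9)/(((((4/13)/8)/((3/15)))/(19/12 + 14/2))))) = -675/10712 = -0.06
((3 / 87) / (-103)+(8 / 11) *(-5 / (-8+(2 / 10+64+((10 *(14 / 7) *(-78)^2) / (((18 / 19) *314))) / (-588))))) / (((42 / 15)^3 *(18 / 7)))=-433057773875 / 371227780999152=-0.00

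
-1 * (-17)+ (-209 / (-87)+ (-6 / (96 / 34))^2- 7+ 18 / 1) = 194423 / 5568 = 34.92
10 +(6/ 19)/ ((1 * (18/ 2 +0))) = 572/ 57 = 10.04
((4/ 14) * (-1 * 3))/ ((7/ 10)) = -60/ 49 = -1.22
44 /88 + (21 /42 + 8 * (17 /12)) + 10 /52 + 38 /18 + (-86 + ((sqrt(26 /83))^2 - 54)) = -2428721 /19422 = -125.05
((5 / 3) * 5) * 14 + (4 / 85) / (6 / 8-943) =112127702 / 961095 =116.67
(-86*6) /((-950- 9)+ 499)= 129 /115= 1.12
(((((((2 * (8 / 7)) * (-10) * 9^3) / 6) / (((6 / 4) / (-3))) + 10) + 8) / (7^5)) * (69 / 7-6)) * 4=4212648 / 823543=5.12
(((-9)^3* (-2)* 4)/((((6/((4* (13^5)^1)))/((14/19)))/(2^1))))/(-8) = -5052555144/19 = -265923954.95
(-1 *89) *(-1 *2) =178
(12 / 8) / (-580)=-3 / 1160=-0.00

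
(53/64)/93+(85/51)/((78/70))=349267/232128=1.50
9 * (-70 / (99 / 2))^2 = 19600 / 1089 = 18.00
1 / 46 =0.02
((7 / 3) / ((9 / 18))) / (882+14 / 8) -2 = -3022 / 1515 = -1.99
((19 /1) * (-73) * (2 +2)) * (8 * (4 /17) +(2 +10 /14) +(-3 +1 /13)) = -9284.92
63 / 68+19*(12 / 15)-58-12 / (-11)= -40.78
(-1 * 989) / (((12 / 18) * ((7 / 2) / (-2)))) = 5934 / 7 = 847.71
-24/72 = -1/3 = -0.33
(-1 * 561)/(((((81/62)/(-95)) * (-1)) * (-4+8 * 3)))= -110143/54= -2039.69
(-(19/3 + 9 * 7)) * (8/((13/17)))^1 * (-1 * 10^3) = 2176000/3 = 725333.33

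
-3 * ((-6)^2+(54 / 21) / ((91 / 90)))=-73656 / 637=-115.63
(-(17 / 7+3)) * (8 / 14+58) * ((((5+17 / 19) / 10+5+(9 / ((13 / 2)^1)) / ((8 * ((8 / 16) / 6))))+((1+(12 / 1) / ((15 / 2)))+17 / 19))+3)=-4502.66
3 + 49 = 52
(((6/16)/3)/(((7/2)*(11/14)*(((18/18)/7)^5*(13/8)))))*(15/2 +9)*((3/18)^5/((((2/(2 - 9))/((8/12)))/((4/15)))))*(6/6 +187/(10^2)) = -33765263/18954000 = -1.78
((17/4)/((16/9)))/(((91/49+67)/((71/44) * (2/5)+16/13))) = 2873493/44112640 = 0.07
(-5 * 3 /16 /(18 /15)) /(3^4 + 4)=-5 /544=-0.01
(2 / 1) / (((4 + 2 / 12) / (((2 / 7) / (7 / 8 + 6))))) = 192 / 9625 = 0.02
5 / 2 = 2.50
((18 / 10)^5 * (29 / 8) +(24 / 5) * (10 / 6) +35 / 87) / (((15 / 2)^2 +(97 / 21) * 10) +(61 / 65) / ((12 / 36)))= 15220262057 / 20832766250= 0.73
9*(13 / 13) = 9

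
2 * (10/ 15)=4/ 3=1.33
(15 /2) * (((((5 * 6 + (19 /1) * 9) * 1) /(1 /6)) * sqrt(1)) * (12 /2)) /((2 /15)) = 407025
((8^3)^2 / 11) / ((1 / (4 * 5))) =5242880 / 11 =476625.45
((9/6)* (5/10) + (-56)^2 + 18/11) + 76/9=1246145/396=3146.83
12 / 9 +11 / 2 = 41 / 6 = 6.83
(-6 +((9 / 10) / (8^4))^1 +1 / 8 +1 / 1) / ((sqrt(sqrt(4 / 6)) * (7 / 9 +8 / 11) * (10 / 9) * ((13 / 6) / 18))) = -4803485247 * 2^(3 / 4) * 3^(1 / 4) / 396697600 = -26.80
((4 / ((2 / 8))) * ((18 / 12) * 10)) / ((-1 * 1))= -240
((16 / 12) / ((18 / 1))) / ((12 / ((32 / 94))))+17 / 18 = 7207 / 7614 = 0.95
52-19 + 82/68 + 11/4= 2513/68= 36.96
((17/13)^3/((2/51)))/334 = 250563/1467596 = 0.17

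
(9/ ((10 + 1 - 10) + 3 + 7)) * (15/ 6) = 45/ 22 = 2.05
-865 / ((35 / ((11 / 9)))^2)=-20933 / 19845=-1.05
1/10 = 0.10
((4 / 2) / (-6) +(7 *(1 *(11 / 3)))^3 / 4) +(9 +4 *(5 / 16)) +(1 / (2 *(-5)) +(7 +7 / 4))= 2292691 / 540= 4245.72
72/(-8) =-9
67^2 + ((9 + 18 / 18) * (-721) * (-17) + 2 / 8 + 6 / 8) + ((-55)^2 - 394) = 129691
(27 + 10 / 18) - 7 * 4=-4 / 9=-0.44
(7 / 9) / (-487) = -7 / 4383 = -0.00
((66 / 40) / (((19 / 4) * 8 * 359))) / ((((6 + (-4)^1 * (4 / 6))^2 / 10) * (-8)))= -297 / 21827200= -0.00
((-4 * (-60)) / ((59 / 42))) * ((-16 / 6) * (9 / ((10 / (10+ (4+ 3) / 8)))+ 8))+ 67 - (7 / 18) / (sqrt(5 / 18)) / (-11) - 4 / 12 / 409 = -581812784 / 72393+ 7 * sqrt(10) / 330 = -8036.80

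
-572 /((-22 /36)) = 936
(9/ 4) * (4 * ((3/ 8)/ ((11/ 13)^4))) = 771147/ 117128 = 6.58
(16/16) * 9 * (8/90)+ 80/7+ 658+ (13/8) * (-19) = 179019/280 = 639.35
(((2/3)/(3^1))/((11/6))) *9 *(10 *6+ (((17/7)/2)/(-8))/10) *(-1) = -201549/3080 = -65.44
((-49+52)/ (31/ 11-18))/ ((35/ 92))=-3036/ 5845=-0.52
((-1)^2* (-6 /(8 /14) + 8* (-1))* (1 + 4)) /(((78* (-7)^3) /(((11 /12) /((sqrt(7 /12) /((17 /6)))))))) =34595* sqrt(21) /13484016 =0.01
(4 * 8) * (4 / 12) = 32 / 3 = 10.67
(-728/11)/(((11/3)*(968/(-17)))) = 4641/14641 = 0.32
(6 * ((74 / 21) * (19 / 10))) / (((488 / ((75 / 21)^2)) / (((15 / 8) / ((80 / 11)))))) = 2899875 / 10712576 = 0.27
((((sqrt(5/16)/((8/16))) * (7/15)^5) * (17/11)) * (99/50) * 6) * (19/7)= 775523 * sqrt(5)/1406250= 1.23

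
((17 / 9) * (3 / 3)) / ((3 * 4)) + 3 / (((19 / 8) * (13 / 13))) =2915 / 2052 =1.42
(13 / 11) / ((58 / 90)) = 585 / 319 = 1.83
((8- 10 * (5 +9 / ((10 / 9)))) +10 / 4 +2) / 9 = -79 / 6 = -13.17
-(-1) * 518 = 518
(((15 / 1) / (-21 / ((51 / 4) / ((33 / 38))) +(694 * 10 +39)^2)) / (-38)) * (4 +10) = -255 / 2247454283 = -0.00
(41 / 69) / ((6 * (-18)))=-0.01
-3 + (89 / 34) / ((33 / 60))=1.76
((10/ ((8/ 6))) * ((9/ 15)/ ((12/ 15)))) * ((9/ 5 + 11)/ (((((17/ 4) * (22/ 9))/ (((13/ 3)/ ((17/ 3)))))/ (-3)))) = -50544/ 3179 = -15.90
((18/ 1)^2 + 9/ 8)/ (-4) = -2601/ 32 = -81.28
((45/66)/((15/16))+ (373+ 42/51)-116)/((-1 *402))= -48349/75174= -0.64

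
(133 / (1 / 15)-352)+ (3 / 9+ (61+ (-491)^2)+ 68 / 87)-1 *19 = 242767.11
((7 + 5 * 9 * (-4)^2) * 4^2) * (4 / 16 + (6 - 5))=14540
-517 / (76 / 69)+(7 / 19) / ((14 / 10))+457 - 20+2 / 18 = -21893 / 684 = -32.01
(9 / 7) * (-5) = -45 / 7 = -6.43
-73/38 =-1.92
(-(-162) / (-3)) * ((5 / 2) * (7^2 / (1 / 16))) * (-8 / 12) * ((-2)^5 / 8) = -282240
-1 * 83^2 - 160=-7049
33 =33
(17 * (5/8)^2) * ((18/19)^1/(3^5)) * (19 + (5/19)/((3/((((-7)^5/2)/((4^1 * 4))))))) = -20986075/29942784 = -0.70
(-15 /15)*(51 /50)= -51 /50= -1.02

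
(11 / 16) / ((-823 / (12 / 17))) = -33 / 55964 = -0.00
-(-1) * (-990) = -990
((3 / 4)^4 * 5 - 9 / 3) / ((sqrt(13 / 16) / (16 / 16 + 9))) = -1815 * sqrt(13) / 416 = -15.73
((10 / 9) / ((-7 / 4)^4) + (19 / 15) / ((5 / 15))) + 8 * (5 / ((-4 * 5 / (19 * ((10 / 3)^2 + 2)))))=-53407049 / 108045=-494.30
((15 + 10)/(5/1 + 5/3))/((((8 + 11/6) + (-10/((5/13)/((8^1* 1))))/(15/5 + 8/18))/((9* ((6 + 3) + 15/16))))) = -1996245/300896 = -6.63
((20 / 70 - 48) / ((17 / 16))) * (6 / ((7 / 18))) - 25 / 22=-12718169 / 18326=-694.00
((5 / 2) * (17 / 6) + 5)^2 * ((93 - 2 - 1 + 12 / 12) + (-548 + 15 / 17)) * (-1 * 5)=407569625 / 1224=332981.72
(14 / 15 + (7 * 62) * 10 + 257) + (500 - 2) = 76439 / 15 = 5095.93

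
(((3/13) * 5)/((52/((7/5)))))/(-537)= -7/121004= -0.00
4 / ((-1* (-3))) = 4 / 3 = 1.33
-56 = -56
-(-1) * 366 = 366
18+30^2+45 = 963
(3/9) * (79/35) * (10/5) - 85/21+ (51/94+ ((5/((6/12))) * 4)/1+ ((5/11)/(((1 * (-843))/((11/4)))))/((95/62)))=1001189164/26347965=38.00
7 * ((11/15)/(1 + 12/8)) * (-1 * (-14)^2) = -30184/75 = -402.45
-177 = -177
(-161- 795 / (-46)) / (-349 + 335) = 10.27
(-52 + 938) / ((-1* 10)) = -443 / 5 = -88.60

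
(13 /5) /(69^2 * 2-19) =1 /3655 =0.00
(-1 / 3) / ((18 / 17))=-17 / 54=-0.31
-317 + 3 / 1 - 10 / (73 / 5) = -22972 / 73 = -314.68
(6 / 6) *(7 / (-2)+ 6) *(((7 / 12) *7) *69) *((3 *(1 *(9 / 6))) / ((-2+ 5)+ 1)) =50715 / 64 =792.42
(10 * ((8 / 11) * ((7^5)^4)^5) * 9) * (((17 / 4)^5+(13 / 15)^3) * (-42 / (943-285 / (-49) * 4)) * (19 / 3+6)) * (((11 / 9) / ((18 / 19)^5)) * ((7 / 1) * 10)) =-3411050244153385707342751675788573117140163561891805665998729941080830615738101638668163204668984948067889 / 193245212367360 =-17651408810423536738108480000000000000000000000000000000000000000000000000000000000000000000.00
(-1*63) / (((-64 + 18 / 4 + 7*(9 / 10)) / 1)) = 45 / 38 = 1.18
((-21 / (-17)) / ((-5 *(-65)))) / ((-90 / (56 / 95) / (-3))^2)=5488 / 3739734375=0.00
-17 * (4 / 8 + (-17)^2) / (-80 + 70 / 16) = 39372 / 605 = 65.08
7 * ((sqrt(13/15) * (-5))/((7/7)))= -32.58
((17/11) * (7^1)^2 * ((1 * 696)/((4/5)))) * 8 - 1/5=28988389/55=527061.62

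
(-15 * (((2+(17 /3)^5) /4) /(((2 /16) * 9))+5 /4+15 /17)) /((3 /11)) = -10641606965 /148716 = -71556.57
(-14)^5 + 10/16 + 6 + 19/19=-4302531/8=-537816.38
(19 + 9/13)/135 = 256/1755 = 0.15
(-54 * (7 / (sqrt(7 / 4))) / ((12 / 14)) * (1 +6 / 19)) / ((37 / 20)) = -63000 * sqrt(7) / 703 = -237.10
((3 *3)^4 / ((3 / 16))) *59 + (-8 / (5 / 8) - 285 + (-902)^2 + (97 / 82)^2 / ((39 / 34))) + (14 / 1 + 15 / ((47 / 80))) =88675183864541 / 30812730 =2877874.95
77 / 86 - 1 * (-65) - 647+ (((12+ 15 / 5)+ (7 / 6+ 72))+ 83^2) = 825092 / 129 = 6396.06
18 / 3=6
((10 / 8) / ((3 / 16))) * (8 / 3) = 160 / 9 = 17.78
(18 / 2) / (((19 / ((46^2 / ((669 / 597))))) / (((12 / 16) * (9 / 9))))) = 2842317 / 4237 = 670.83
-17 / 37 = -0.46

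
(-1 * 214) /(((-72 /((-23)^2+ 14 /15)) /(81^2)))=206681949 /20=10334097.45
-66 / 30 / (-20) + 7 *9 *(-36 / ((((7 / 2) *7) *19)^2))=1232453 / 12382300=0.10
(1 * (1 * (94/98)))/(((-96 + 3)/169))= -7943/4557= -1.74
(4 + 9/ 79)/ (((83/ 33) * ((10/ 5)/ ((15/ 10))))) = 32175/ 26228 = 1.23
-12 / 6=-2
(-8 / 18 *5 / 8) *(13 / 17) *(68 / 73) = -130 / 657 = -0.20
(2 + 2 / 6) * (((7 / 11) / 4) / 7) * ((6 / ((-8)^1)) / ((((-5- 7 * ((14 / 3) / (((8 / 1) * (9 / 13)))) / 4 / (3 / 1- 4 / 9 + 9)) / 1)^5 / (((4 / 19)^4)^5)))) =4016372693680633254248448 / 12237516345838647795019816531747015308337739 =0.00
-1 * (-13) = 13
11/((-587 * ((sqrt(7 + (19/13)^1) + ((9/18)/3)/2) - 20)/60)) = 95040 * sqrt(1430)/426592271 + 24607440/426592271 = 0.07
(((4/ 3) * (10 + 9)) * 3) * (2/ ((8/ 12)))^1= 228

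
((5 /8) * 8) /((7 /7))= 5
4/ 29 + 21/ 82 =937/ 2378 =0.39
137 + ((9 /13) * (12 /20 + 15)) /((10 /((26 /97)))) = 137.29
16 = 16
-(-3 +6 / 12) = 5 / 2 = 2.50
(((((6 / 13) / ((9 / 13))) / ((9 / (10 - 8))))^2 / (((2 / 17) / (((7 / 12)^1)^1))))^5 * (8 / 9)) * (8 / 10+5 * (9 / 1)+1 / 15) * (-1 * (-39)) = 54639480663412736 / 2251419529454986815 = 0.02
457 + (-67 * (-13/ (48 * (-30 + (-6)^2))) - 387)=21031/ 288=73.02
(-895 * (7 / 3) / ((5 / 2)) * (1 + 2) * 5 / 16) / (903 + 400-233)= -1253 / 1712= -0.73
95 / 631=0.15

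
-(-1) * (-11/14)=-11/14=-0.79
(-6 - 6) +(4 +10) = 2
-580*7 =-4060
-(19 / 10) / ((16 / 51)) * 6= -2907 / 80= -36.34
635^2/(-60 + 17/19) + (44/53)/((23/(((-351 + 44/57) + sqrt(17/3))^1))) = -533314782581/78029409 + 44 * sqrt(51)/3657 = -6834.71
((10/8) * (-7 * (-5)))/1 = 175/4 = 43.75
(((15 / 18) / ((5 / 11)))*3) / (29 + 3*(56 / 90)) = 165 / 926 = 0.18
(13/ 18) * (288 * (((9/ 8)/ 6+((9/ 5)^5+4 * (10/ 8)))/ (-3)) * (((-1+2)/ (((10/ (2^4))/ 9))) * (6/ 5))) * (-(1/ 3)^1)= 751395216/ 78125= 9617.86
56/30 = 1.87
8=8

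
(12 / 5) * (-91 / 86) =-546 / 215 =-2.54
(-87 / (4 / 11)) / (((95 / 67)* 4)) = -64119 / 1520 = -42.18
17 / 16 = 1.06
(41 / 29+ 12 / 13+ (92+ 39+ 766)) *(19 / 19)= 339050 / 377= 899.34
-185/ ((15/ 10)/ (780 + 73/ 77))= -22249210/ 231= -96316.93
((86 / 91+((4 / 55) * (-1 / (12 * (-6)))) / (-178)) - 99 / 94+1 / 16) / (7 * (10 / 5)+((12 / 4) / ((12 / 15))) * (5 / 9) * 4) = -137600873 / 67329902640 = -0.00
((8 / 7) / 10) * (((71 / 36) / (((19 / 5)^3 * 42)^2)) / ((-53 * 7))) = -221875 / 1939700356345332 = -0.00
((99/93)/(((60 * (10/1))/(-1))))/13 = -11/80600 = -0.00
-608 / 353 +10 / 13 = -0.95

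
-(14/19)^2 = -196/361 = -0.54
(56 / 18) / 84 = 1 / 27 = 0.04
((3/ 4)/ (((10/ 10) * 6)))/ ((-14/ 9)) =-9/ 112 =-0.08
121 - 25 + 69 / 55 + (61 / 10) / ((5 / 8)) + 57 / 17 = 515968 / 4675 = 110.37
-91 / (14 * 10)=-13 / 20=-0.65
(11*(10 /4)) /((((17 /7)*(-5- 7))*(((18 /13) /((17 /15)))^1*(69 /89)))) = -89089 /89424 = -1.00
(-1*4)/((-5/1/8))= 32/5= 6.40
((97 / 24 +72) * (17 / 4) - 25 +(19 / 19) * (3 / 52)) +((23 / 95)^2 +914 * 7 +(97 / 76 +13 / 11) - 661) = 748048432687 / 123895200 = 6037.75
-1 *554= -554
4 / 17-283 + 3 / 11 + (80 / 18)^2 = -3979706 / 15147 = -262.74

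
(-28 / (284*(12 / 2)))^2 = 0.00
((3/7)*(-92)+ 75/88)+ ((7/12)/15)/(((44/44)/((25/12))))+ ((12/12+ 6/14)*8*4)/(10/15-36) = -70147831/1762992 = -39.79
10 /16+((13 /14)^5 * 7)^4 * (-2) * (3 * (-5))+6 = 285189888150115888252223 /17423626702474969088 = 16368.00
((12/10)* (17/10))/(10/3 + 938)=153/70600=0.00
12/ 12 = 1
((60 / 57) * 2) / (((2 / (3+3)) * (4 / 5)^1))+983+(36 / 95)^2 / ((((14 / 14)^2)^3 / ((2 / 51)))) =152028889 / 153425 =990.90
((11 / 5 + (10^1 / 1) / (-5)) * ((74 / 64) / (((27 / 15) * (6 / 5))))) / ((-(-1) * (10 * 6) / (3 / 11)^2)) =37 / 278784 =0.00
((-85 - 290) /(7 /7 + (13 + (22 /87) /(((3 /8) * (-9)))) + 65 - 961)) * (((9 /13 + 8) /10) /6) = 6635925 /107743688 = 0.06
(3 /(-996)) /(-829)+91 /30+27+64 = 388209109 /4128420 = 94.03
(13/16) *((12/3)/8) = 13/32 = 0.41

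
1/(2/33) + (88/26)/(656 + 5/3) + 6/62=16.60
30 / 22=15 / 11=1.36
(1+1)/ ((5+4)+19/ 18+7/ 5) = 180/ 1031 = 0.17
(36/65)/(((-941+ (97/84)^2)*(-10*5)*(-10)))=-63504/53871081875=-0.00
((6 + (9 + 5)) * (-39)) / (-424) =1.84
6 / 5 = 1.20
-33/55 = -3/5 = -0.60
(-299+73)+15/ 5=-223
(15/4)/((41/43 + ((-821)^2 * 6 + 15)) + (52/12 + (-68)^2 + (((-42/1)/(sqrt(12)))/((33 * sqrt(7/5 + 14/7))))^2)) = 3980295/4297540779256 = 0.00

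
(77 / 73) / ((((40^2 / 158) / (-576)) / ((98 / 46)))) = -5365206 / 41975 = -127.82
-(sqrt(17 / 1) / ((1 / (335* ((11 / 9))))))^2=-230846825 / 81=-2849960.80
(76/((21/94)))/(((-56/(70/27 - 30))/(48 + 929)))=645621140/3969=162665.95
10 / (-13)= -10 / 13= -0.77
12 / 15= 0.80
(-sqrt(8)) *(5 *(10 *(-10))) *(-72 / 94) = -1083.23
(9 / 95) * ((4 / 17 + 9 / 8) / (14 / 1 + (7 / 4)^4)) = 1184 / 214795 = 0.01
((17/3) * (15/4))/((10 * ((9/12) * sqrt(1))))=17/6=2.83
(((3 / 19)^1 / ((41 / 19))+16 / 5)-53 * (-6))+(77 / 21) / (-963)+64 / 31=5936279074 / 18359595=323.33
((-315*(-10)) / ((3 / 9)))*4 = 37800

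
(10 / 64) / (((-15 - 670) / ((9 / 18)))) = -1 / 8768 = -0.00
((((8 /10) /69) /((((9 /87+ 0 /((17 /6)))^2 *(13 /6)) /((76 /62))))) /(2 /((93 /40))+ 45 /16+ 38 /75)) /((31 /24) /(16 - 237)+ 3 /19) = 52850862080 /54793193917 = 0.96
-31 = -31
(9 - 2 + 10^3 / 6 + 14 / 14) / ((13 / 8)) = 4192 / 39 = 107.49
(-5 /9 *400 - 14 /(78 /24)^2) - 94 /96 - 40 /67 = -367067135 /1630512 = -225.12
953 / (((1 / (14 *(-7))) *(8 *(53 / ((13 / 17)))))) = -607061 / 3604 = -168.44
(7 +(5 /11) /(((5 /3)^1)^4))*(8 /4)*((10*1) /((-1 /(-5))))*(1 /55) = 38824 /3025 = 12.83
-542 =-542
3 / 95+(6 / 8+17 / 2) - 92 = -31433 / 380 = -82.72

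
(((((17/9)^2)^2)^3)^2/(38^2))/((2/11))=3733935384460730951078545288331/230365487606007808485386568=16208.74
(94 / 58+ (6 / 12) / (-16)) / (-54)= -1475 / 50112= -0.03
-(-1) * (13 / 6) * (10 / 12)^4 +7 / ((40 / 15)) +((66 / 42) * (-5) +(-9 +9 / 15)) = -12.59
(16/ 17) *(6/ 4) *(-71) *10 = -17040/ 17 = -1002.35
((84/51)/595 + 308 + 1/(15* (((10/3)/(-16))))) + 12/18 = 6683474/21675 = 308.35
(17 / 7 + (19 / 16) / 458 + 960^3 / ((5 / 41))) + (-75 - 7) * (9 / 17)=6326448413390005 / 872032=7254835159.02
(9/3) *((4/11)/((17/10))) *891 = 9720/17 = 571.76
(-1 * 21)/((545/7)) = -147/545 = -0.27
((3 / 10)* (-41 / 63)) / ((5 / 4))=-82 / 525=-0.16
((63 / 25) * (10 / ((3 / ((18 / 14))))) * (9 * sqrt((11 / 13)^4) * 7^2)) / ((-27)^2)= 11858 / 2535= 4.68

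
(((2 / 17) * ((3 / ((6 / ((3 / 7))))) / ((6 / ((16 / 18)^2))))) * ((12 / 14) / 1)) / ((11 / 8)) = 512 / 247401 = 0.00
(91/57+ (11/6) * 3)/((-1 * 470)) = -809/53580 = -0.02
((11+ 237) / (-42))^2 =15376 / 441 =34.87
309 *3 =927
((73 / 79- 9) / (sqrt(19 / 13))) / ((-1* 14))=0.48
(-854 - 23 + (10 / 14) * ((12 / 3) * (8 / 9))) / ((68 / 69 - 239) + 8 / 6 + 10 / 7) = 3.72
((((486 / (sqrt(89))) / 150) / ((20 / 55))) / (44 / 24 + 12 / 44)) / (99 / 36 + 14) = 58806* sqrt(89) / 20721425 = 0.03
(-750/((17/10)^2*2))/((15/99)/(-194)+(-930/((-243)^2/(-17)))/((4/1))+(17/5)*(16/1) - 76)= 1968915093750/326749662341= 6.03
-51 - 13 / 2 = -115 / 2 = -57.50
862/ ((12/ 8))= 1724/ 3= 574.67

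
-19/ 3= -6.33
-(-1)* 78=78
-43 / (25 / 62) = -2666 / 25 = -106.64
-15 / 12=-5 / 4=-1.25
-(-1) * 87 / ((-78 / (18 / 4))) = -261 / 52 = -5.02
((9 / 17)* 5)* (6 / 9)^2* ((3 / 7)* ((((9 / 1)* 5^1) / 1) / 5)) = 540 / 119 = 4.54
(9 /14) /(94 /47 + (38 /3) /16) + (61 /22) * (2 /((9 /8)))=239564 /46431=5.16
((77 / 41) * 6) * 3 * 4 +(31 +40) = 206.22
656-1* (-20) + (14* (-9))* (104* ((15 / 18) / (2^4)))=-13 / 2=-6.50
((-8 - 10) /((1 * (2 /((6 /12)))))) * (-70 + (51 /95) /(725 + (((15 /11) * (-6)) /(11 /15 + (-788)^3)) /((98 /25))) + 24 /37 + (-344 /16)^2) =-71297757547539661790631 /40325708210290721000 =-1768.05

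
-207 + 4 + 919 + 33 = 749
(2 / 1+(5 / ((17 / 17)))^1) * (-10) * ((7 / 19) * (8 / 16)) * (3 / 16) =-735 / 304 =-2.42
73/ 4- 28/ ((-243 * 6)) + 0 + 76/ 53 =3045085/ 154548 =19.70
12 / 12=1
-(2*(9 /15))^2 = -36 /25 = -1.44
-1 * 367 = -367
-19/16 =-1.19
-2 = -2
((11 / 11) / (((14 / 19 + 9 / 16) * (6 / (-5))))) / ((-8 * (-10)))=-19 / 2370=-0.01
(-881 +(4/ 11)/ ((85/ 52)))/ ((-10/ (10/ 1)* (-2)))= -823527/ 1870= -440.39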